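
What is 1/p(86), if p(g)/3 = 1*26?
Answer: 1/78 ≈ 0.012821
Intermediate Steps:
p(g) = 78 (p(g) = 3*(1*26) = 3*26 = 78)
1/p(86) = 1/78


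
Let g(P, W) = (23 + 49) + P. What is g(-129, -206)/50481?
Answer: -19/16827 ≈ -0.0011291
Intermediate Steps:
g(P, W) = 72 + P
g(-129, -206)/50481 = (72 - 129)/50481 = -57*1/50481 = -19/16827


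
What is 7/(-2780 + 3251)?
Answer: 7/471 ≈ 0.014862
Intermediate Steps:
7/(-2780 + 3251) = 7/471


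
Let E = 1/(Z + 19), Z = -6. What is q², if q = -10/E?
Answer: 16900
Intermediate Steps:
E = 1/13 (E = 1/(-6 + 19) = 1/13 ≈ 0.076923)
q = -130 (q = -10/1/13 = -10*13 = -130)
q² = (-130)² = 16900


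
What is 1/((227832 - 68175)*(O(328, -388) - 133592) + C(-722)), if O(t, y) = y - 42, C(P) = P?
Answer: -1/21397551176 ≈ -4.6734e-11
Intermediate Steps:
O(t, y) = -42 + y
1/((227832 - 68175)*(O(328, -388) - 133592) + C(-722)) = 1/((227832 - 68175)*((-42 - 388) - 133592) - 722) = 1/(159657*(-430 - 133592) - 722) = 1/(159657*(-134022) - 722) = 1/(-21397550454 - 722) = 1/(-21397551176) = -1/21397551176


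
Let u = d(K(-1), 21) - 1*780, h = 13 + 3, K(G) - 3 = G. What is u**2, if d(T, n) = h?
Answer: 583696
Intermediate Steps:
K(G) = 3 + G
h = 16
d(T, n) = 16
u = -764 (u = 16 - 1*780 = 16 - 780 = -764)
u**2 = (-764)**2 = 583696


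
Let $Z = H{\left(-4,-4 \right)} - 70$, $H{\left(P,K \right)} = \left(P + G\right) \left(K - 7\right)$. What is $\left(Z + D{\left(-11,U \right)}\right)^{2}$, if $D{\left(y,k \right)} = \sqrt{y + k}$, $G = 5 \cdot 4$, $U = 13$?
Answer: $\left(246 - \sqrt{2}\right)^{2} \approx 59822.0$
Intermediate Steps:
$G = 20$
$D{\left(y,k \right)} = \sqrt{k + y}$
$H{\left(P,K \right)} = \left(-7 + K\right) \left(20 + P\right)$ ($H{\left(P,K \right)} = \left(P + 20\right) \left(K - 7\right) = \left(20 + P\right) \left(-7 + K\right) = \left(-7 + K\right) \left(20 + P\right)$)
$Z = -246$ ($Z = \left(-140 - -28 + 20 \left(-4\right) - -16\right) - 70 = \left(-140 + 28 - 80 + 16\right) - 70 = -176 - 70 = -246$)
$\left(Z + D{\left(-11,U \right)}\right)^{2} = \left(-246 + \sqrt{13 - 11}\right)^{2} = \left(-246 + \sqrt{2}\right)^{2}$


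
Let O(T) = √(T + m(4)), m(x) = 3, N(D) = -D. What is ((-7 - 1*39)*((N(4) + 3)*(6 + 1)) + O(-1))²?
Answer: (322 + √2)² ≈ 1.0460e+5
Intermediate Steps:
O(T) = √(3 + T) (O(T) = √(T + 3) = √(3 + T))
((-7 - 1*39)*((N(4) + 3)*(6 + 1)) + O(-1))² = ((-7 - 1*39)*((-1*4 + 3)*(6 + 1)) + √(3 - 1))² = ((-7 - 39)*((-4 + 3)*7) + √2)² = (-(-46)*7 + √2)² = (-46*(-7) + √2)² = (322 + √2)²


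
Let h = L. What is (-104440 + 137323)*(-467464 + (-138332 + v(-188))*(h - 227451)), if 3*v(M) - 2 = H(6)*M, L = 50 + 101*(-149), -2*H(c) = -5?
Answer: 1104077902556088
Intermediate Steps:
H(c) = 5/2 (H(c) = -½*(-5) = 5/2)
L = -14999 (L = 50 - 15049 = -14999)
h = -14999
v(M) = ⅔ + 5*M/6 (v(M) = ⅔ + (5*M/2)/3 = ⅔ + 5*M/6)
(-104440 + 137323)*(-467464 + (-138332 + v(-188))*(h - 227451)) = (-104440 + 137323)*(-467464 + (-138332 + (⅔ + (⅚)*(-188)))*(-14999 - 227451)) = 32883*(-467464 + (-138332 + (⅔ - 470/3))*(-242450)) = 32883*(-467464 + (-138332 - 156)*(-242450)) = 32883*(-467464 - 138488*(-242450)) = 32883*(-467464 + 33576415600) = 32883*33575948136 = 1104077902556088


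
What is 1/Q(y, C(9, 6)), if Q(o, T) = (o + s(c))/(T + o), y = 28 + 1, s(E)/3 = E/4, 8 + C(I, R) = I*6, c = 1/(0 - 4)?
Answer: 1200/461 ≈ 2.6030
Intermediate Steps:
c = -¼ (c = 1/(-4) = -¼ ≈ -0.25000)
C(I, R) = -8 + 6*I (C(I, R) = -8 + I*6 = -8 + 6*I)
s(E) = 3*E/4 (s(E) = 3*(E/4) = 3*E/4)
y = 29
Q(o, T) = (-3/16 + o)/(T + o) (Q(o, T) = (o + (¾)*(-¼))/(T + o) = (o - 3/16)/(T + o) = (-3/16 + o)/(T + o))
1/Q(y, C(9, 6)) = 1/((-3/16 + 29)/((-8 + 6*9) + 29)) = 1/((461/16)/((-8 + 54) + 29)) = 1/((461/16)/(46 + 29)) = 1/((461/16)/75) = 1/((1/75)*(461/16)) = 1/(461/1200) = 1200/461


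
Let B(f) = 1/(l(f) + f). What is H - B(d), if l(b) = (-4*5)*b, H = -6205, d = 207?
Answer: -24404264/3933 ≈ -6205.0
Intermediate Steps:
l(b) = -20*b
B(f) = -1/(19*f) (B(f) = 1/(-20*f + f) = 1/(-19*f) = -1/(19*f))
H - B(d) = -6205 - (-1)/(19*207) = -6205 - 1*(-1/3933) = -6205 + 1/3933 = -24404264/3933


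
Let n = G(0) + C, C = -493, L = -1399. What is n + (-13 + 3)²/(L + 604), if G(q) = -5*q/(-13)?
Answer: -78407/159 ≈ -493.13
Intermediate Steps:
G(q) = 5*q/13 (G(q) = -5*q*(-1/13) = 5*q/13)
n = -493 (n = (5/13)*0 - 493 = 0 - 493 = -493)
n + (-13 + 3)²/(L + 604) = -493 + (-13 + 3)²/(-1399 + 604) = -493 + (-10)²/(-795) = -493 - 1/795*100 = -493 - 20/159 = -78407/159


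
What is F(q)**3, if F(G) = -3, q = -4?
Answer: -27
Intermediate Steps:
F(q)**3 = (-3)**3 = -27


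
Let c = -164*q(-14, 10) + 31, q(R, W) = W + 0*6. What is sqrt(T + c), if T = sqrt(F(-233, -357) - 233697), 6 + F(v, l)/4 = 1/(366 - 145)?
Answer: sqrt(-78585169 + 221*I*sqrt(11415166477))/221 ≈ 5.9607 + 40.553*I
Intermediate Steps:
F(v, l) = -5300/221 (F(v, l) = -24 + 4/(366 - 145) = -24 + 4/221 = -5300/221)
q(R, W) = W (q(R, W) = W + 0 = W)
c = -1609 (c = -164*10 + 31 = -1640 + 31 = -1609)
T = I*sqrt(11415166477)/221 (T = sqrt(-5300/221 - 233697) = sqrt(-51652337/221) = I*sqrt(11415166477)/221 ≈ 483.45*I)
sqrt(T + c) = sqrt(I*sqrt(11415166477)/221 - 1609) = sqrt(-1609 + I*sqrt(11415166477)/221)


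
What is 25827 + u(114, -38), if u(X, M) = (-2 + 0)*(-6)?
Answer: 25839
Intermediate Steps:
u(X, M) = 12 (u(X, M) = -2*(-6) = 12)
25827 + u(114, -38) = 25827 + 12 = 25839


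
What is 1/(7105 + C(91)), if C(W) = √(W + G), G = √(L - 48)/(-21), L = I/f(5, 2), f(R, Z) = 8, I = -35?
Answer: 42/(298410 + √21*√(7644 - I*√838)) ≈ 0.00014056 + 3.5686e-10*I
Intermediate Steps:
L = -35/8 ≈ -4.3750
G = -I*√838/84 (G = √(-35/8 - 48)/(-21) = √(-419/8)*(-1/21) = (I*√838/4)*(-1/21) = -I*√838/84 ≈ -0.34462*I)
C(W) = √(W - I*√838/84)
1/(7105 + C(91)) = 1/(7105 + √(1764*91 - 21*I*√838)/42) = 1/(7105 + √(160524 - 21*I*√838)/42)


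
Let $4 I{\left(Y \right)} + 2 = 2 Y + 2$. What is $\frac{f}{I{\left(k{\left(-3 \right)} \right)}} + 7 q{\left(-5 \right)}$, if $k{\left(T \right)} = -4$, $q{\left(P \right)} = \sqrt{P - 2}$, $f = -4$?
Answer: $2 + 7 i \sqrt{7} \approx 2.0 + 18.52 i$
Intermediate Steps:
$q{\left(P \right)} = \sqrt{-2 + P}$
$I{\left(Y \right)} = \frac{Y}{2}$ ($I{\left(Y \right)} = - \frac{1}{2} + \frac{2 Y + 2}{4} = - \frac{1}{2} + \frac{2 + 2 Y}{4} = - \frac{1}{2} + \left(\frac{1}{2} + \frac{Y}{2}\right) = \frac{Y}{2}$)
$\frac{f}{I{\left(k{\left(-3 \right)} \right)}} + 7 q{\left(-5 \right)} = - \frac{4}{\frac{1}{2} \left(-4\right)} + 7 \sqrt{-2 - 5} = - \frac{4}{-2} + 7 \sqrt{-7} = \left(-4\right) \left(- \frac{1}{2}\right) + 7 i \sqrt{7} = 2 + 7 i \sqrt{7}$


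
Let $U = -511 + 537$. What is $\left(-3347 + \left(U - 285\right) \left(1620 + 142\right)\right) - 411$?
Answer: $-460116$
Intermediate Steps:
$U = 26$
$\left(-3347 + \left(U - 285\right) \left(1620 + 142\right)\right) - 411 = \left(-3347 + \left(26 - 285\right) \left(1620 + 142\right)\right) - 411 = \left(-3347 - 456358\right) - 411 = -459705 - 411 = -460116$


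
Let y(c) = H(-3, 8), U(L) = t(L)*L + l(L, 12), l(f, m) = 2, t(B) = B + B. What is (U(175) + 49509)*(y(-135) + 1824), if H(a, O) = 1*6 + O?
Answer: 203578718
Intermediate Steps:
t(B) = 2*B
H(a, O) = 6 + O
U(L) = 2 + 2*L**2 (U(L) = (2*L)*L + 2 = 2*L**2 + 2 = 2 + 2*L**2)
y(c) = 14 (y(c) = 6 + 8 = 14)
(U(175) + 49509)*(y(-135) + 1824) = ((2 + 2*175**2) + 49509)*(14 + 1824) = ((2 + 2*30625) + 49509)*1838 = ((2 + 61250) + 49509)*1838 = (61252 + 49509)*1838 = 110761*1838 = 203578718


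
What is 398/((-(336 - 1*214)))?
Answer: -199/61 ≈ -3.2623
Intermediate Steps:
398/((-(336 - 1*214))) = 398/((-(336 - 214))) = 398/((-1*122)) = 398/(-122) = 398*(-1/122) = -199/61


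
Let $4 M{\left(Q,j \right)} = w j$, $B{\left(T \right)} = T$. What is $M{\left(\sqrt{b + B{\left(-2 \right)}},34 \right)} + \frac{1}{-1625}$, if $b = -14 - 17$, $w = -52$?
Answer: $- \frac{718251}{1625} \approx -442.0$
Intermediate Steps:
$b = -31$
$M{\left(Q,j \right)} = - 13 j$ ($M{\left(Q,j \right)} = \frac{\left(-52\right) j}{4} = - 13 j$)
$M{\left(\sqrt{b + B{\left(-2 \right)}},34 \right)} + \frac{1}{-1625} = \left(-13\right) 34 + \frac{1}{-1625} = -442 - \frac{1}{1625} = - \frac{718251}{1625}$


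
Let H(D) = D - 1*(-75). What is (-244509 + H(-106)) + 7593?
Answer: -236947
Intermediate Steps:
H(D) = 75 + D (H(D) = D + 75 = 75 + D)
(-244509 + H(-106)) + 7593 = (-244509 + (75 - 106)) + 7593 = (-244509 - 31) + 7593 = -244540 + 7593 = -236947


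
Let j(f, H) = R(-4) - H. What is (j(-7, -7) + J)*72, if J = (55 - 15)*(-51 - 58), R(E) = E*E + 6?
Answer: -311832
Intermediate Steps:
R(E) = 6 + E² (R(E) = E² + 6 = 6 + E²)
J = -4360 (J = 40*(-109) = -4360)
j(f, H) = 22 - H (j(f, H) = (6 + (-4)²) - H = (6 + 16) - H = 22 - H)
(j(-7, -7) + J)*72 = ((22 - 1*(-7)) - 4360)*72 = ((22 + 7) - 4360)*72 = (29 - 4360)*72 = -4331*72 = -311832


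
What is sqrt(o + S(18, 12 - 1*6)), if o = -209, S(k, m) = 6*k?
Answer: I*sqrt(101) ≈ 10.05*I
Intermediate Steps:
sqrt(o + S(18, 12 - 1*6)) = sqrt(-209 + 6*18) = sqrt(-209 + 108) = sqrt(-101) = I*sqrt(101)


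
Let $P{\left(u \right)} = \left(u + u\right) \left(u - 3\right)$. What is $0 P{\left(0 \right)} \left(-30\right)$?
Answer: $0$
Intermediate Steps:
$P{\left(u \right)} = 2 u \left(-3 + u\right)$
$0 P{\left(0 \right)} \left(-30\right) = 0 \cdot 2 \cdot 0 \left(-3 + 0\right) \left(-30\right) = 0 \cdot 2 \cdot 0 \left(-3\right) \left(-30\right) = 0 \cdot 0 \left(-30\right) = 0 \left(-30\right) = 0$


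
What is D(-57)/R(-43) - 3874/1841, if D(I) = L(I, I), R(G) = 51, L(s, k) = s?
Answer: -100837/31297 ≈ -3.2219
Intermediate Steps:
D(I) = I
D(-57)/R(-43) - 3874/1841 = -57/51 - 3874/1841 = -57*1/51 - 3874*1/1841 = -19/17 - 3874/1841 = -100837/31297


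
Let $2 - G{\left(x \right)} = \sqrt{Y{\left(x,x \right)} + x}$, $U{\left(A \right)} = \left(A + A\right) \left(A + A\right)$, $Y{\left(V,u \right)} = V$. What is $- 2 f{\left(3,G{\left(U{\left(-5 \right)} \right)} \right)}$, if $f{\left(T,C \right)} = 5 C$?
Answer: $-20 + 100 \sqrt{2} \approx 121.42$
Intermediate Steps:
$U{\left(A \right)} = 4 A^{2}$ ($U{\left(A \right)} = 2 A 2 A = 4 A^{2}$)
$G{\left(x \right)} = 2 - \sqrt{2} \sqrt{x}$ ($G{\left(x \right)} = 2 - \sqrt{x + x} = 2 - \sqrt{2 x} = 2 - \sqrt{2} \sqrt{x}$)
$- 2 f{\left(3,G{\left(U{\left(-5 \right)} \right)} \right)} = - 2 \cdot 5 \left(2 - \sqrt{2} \sqrt{4 \left(-5\right)^{2}}\right) = - 2 \cdot 5 \left(2 - \sqrt{2} \sqrt{4 \cdot 25}\right) = - 2 \cdot 5 \left(2 - \sqrt{2} \sqrt{100}\right) = - 2 \cdot 5 \left(2 - \sqrt{2} \cdot 10\right) = - 2 \cdot 5 \left(2 - 10 \sqrt{2}\right) = - 2 \left(10 - 50 \sqrt{2}\right) = -20 + 100 \sqrt{2}$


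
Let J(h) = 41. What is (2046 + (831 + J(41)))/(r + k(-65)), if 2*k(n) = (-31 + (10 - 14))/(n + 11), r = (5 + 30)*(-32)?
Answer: -315144/120925 ≈ -2.6061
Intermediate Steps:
r = -1120 (r = 35*(-32) = -1120)
k(n) = -35/(2*(11 + n)) (k(n) = ((-31 + (10 - 14))/(n + 11))/2 = ((-31 - 4)/(11 + n))/2 = (-35/(11 + n))/2 = -35/(2*(11 + n)))
(2046 + (831 + J(41)))/(r + k(-65)) = (2046 + (831 + 41))/(-1120 - 35/(22 + 2*(-65))) = (2046 + 872)/(-1120 - 35/(22 - 130)) = 2918/(-1120 - 35/(-108)) = 2918/(-1120 - 35*(-1/108)) = 2918/(-1120 + 35/108) = 2918/(-120925/108) = 2918*(-108/120925) = -315144/120925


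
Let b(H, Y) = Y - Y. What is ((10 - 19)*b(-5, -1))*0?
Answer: 0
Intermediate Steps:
b(H, Y) = 0
((10 - 19)*b(-5, -1))*0 = ((10 - 19)*0)*0 = -9*0*0 = 0*0 = 0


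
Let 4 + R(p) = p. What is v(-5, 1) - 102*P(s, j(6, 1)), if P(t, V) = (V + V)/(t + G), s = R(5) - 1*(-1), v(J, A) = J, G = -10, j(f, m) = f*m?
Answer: 148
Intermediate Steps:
R(p) = -4 + p
s = 2 (s = (-4 + 5) - 1*(-1) = 1 + 1 = 2)
P(t, V) = 2*V/(-10 + t) (P(t, V) = (V + V)/(t - 10) = (2*V)/(-10 + t) = 2*V/(-10 + t))
v(-5, 1) - 102*P(s, j(6, 1)) = -5 - 204*6*1/(-10 + 2) = -5 - 204*6/(-8) = -5 - 204*6*(-1)/8 = -5 - 102*(-3/2) = -5 + 153 = 148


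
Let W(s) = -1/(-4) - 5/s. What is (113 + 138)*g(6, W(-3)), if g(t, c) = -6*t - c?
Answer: -114205/12 ≈ -9517.1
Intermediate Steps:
W(s) = ¼ - 5/s (W(s) = -1*(-¼) - 5/s = ¼ - 5/s)
g(t, c) = -c - 6*t
(113 + 138)*g(6, W(-3)) = (113 + 138)*(-(-20 - 3)/(4*(-3)) - 6*6) = 251*(-(-1)*(-23)/(4*3) - 36) = 251*(-1*23/12 - 36) = 251*(-23/12 - 36) = 251*(-455/12) = -114205/12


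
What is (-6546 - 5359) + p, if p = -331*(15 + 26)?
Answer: -25476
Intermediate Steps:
p = -13571 (p = -331*41 = -13571)
(-6546 - 5359) + p = (-6546 - 5359) - 13571 = -11905 - 13571 = -25476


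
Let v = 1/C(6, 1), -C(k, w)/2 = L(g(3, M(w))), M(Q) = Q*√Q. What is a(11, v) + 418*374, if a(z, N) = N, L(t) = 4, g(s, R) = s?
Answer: 1250655/8 ≈ 1.5633e+5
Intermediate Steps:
M(Q) = Q^(3/2)
C(k, w) = -8 (C(k, w) = -2*4 = -8)
v = -⅛ (v = 1/(-8) = -⅛ ≈ -0.12500)
a(11, v) + 418*374 = -⅛ + 418*374 = -⅛ + 156332 = 1250655/8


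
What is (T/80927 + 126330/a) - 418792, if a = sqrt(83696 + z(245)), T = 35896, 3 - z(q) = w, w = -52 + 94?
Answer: -4841649184/11561 + 126330*sqrt(83657)/83657 ≈ -4.1836e+5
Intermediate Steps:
w = 42
z(q) = -39 (z(q) = 3 - 1*42 = 3 - 42 = -39)
a = sqrt(83657) (a = sqrt(83696 - 39) = sqrt(83657) ≈ 289.24)
(T/80927 + 126330/a) - 418792 = (35896/80927 + 126330/(sqrt(83657))) - 418792 = (35896*(1/80927) + 126330*(sqrt(83657)/83657)) - 418792 = (5128/11561 + 126330*sqrt(83657)/83657) - 418792 = -4841649184/11561 + 126330*sqrt(83657)/83657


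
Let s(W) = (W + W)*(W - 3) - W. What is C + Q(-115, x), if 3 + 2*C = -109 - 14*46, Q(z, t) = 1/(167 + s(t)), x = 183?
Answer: -24896591/65864 ≈ -378.00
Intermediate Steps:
s(W) = -W + 2*W*(-3 + W) (s(W) = (2*W)*(-3 + W) - W = 2*W*(-3 + W) - W = -W + 2*W*(-3 + W))
Q(z, t) = 1/(167 + t*(-7 + 2*t))
C = -378 (C = -3/2 + (-109 - 14*46)/2 = -3/2 + (-109 - 644)/2 = -3/2 + (½)*(-753) = -3/2 - 753/2 = -378)
C + Q(-115, x) = -378 + 1/(167 + 183*(-7 + 2*183)) = -378 + 1/(167 + 183*(-7 + 366)) = -378 + 1/(167 + 183*359) = -378 + 1/(167 + 65697) = -378 + 1/65864 = -24896591/65864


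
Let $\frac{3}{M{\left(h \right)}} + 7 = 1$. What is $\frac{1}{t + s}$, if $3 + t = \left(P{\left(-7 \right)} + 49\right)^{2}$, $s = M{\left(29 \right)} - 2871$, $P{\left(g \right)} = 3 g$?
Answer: $- \frac{2}{4181} \approx -0.00047835$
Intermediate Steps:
$M{\left(h \right)} = - \frac{1}{2}$ ($M{\left(h \right)} = \frac{3}{-7 + 1} = \frac{3}{-6} = 3 \left(- \frac{1}{6}\right) = - \frac{1}{2}$)
$s = - \frac{5743}{2}$ ($s = - \frac{1}{2} - 2871 = - \frac{5743}{2} \approx -2871.5$)
$t = 781$ ($t = -3 + \left(3 \left(-7\right) + 49\right)^{2} = -3 + \left(-21 + 49\right)^{2} = -3 + 28^{2} = -3 + 784 = 781$)
$\frac{1}{t + s} = \frac{1}{781 - \frac{5743}{2}} = \frac{1}{- \frac{4181}{2}} = - \frac{2}{4181}$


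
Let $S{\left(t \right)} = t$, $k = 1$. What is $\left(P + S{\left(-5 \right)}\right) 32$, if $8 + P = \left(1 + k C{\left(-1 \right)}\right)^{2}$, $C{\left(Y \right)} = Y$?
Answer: $-416$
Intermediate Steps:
$P = -8$ ($P = -8 + \left(1 + 1 \left(-1\right)\right)^{2} = -8 + \left(1 - 1\right)^{2} = -8 + 0^{2} = -8 + 0 = -8$)
$\left(P + S{\left(-5 \right)}\right) 32 = \left(-8 - 5\right) 32 = \left(-13\right) 32 = -416$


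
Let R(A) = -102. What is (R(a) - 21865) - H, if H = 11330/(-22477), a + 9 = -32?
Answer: -493740929/22477 ≈ -21967.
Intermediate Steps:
a = -41 (a = -9 - 32 = -41)
H = -11330/22477 (H = 11330*(-1/22477) = -11330/22477 ≈ -0.50407)
(R(a) - 21865) - H = (-102 - 21865) - 1*(-11330/22477) = -21967 + 11330/22477 = -493740929/22477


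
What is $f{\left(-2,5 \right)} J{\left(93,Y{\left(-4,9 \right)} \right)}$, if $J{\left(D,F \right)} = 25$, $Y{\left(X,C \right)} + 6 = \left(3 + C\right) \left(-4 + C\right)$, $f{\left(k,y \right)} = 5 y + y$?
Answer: $750$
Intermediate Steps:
$f{\left(k,y \right)} = 6 y$
$Y{\left(X,C \right)} = -6 + \left(-4 + C\right) \left(3 + C\right)$ ($Y{\left(X,C \right)} = -6 + \left(3 + C\right) \left(-4 + C\right) = -6 + \left(-4 + C\right) \left(3 + C\right)$)
$f{\left(-2,5 \right)} J{\left(93,Y{\left(-4,9 \right)} \right)} = 6 \cdot 5 \cdot 25 = 30 \cdot 25 = 750$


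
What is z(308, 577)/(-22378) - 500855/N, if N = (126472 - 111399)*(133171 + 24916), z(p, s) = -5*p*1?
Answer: 1829186853675/26661656632339 ≈ 0.068607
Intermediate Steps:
z(p, s) = -5*p
N = 2382845351 (N = 15073*158087 = 2382845351)
z(308, 577)/(-22378) - 500855/N = -5*308/(-22378) - 500855/2382845351 = -1540*(-1/22378) - 500855*1/2382845351 = 770/11189 - 500855/2382845351 = 1829186853675/26661656632339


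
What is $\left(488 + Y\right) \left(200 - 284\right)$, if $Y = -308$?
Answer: $-15120$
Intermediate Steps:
$\left(488 + Y\right) \left(200 - 284\right) = \left(488 - 308\right) \left(200 - 284\right) = 180 \left(-84\right) = -15120$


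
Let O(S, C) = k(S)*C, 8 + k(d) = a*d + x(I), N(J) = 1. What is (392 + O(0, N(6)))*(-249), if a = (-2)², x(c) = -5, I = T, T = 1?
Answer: -94371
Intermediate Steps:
I = 1
a = 4
k(d) = -13 + 4*d (k(d) = -8 + (4*d - 5) = -8 + (-5 + 4*d) = -13 + 4*d)
O(S, C) = C*(-13 + 4*S) (O(S, C) = (-13 + 4*S)*C = C*(-13 + 4*S))
(392 + O(0, N(6)))*(-249) = (392 + 1*(-13 + 4*0))*(-249) = (392 + 1*(-13 + 0))*(-249) = (392 + 1*(-13))*(-249) = (392 - 13)*(-249) = 379*(-249) = -94371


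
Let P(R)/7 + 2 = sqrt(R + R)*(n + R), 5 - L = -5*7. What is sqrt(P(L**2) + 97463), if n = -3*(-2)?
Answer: sqrt(97449 + 449680*sqrt(2)) ≈ 856.38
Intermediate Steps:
n = 6
L = 40 (L = 5 - (-5)*7 = 5 - 1*(-35) = 5 + 35 = 40)
P(R) = -14 + 7*sqrt(2)*sqrt(R)*(6 + R) (P(R) = -14 + 7*(sqrt(R + R)*(6 + R)) = -14 + 7*(sqrt(2*R)*(6 + R)) = -14 + 7*((sqrt(2)*sqrt(R))*(6 + R)) = -14 + 7*(sqrt(2)*sqrt(R)*(6 + R)) = -14 + 7*sqrt(2)*sqrt(R)*(6 + R))
sqrt(P(L**2) + 97463) = sqrt((-14 + 7*sqrt(2)*(40**2)**(3/2) + 42*sqrt(2)*sqrt(40**2)) + 97463) = sqrt((-14 + 7*sqrt(2)*1600**(3/2) + 42*sqrt(2)*sqrt(1600)) + 97463) = sqrt((-14 + 7*sqrt(2)*64000 + 42*sqrt(2)*40) + 97463) = sqrt((-14 + 448000*sqrt(2) + 1680*sqrt(2)) + 97463) = sqrt((-14 + 449680*sqrt(2)) + 97463) = sqrt(97449 + 449680*sqrt(2))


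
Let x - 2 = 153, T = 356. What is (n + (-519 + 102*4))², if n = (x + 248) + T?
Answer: 419904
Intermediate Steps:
x = 155 (x = 2 + 153 = 155)
n = 759 (n = (155 + 248) + 356 = 403 + 356 = 759)
(n + (-519 + 102*4))² = (759 + (-519 + 102*4))² = (759 + (-519 + 408))² = (759 - 111)² = 648² = 419904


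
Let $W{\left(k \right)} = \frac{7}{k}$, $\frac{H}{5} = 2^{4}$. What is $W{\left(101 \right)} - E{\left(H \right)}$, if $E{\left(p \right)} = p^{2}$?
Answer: $- \frac{646393}{101} \approx -6399.9$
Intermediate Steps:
$H = 80$ ($H = 5 \cdot 2^{4} = 5 \cdot 16 = 80$)
$W{\left(101 \right)} - E{\left(H \right)} = \frac{7}{101} - 80^{2} = 7 \cdot \frac{1}{101} - 6400 = \frac{7}{101} - 6400 = - \frac{646393}{101}$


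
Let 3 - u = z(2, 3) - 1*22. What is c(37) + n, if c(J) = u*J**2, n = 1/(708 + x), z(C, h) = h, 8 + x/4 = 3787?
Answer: 476587233/15824 ≈ 30118.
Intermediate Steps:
x = 15116 (x = -32 + 4*3787 = -32 + 15148 = 15116)
u = 22 (u = 3 - (3 - 1*22) = 3 - (3 - 22) = 3 - 1*(-19) = 3 + 19 = 22)
n = 1/15824 (n = 1/(708 + 15116) = 1/15824 ≈ 6.3195e-5)
c(J) = 22*J**2
c(37) + n = 22*37**2 + 1/15824 = 22*1369 + 1/15824 = 30118 + 1/15824 = 476587233/15824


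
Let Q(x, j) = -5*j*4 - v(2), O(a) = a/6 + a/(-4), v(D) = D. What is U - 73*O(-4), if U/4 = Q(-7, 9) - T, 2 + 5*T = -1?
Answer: -11249/15 ≈ -749.93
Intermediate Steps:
T = -⅗ (T = -⅖ + (⅕)*(-1) = -⅖ - ⅕ = -⅗ ≈ -0.60000)
O(a) = -a/12 (O(a) = a*(⅙) + a*(-¼) = a/6 - a/4 = -a/12)
Q(x, j) = -2 - 20*j (Q(x, j) = -5*j*4 - 1*2 = -20*j - 2 = -2 - 20*j)
U = -3628/5 (U = 4*((-2 - 20*9) - 1*(-⅗)) = 4*((-2 - 180) + ⅗) = 4*(-182 + ⅗) = 4*(-907/5) = -3628/5 ≈ -725.60)
U - 73*O(-4) = -3628/5 - (-73)*(-4)/12 = -3628/5 - 73*⅓ = -3628/5 - 73/3 = -11249/15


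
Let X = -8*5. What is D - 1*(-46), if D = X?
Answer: 6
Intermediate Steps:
X = -40
D = -40
D - 1*(-46) = -40 - 1*(-46) = -40 + 46 = 6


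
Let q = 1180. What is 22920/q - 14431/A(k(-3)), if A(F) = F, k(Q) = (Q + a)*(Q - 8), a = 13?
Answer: 977489/6490 ≈ 150.61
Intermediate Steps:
k(Q) = (-8 + Q)*(13 + Q) (k(Q) = (Q + 13)*(Q - 8) = (13 + Q)*(-8 + Q) = (-8 + Q)*(13 + Q))
22920/q - 14431/A(k(-3)) = 22920/1180 - 14431/(-104 + (-3)² + 5*(-3)) = 22920*(1/1180) - 14431/(-104 + 9 - 15) = 1146/59 - 14431/(-110) = 1146/59 - 14431*(-1/110) = 1146/59 + 14431/110 = 977489/6490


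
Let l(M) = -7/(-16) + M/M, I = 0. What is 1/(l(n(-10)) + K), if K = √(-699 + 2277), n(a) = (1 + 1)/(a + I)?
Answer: -368/403439 + 256*√1578/403439 ≈ 0.024295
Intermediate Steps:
n(a) = 2/a (n(a) = (1 + 1)/(a + 0) = 2/a)
l(M) = 23/16 (l(M) = -7*(-1/16) + 1 = 7/16 + 1 = 23/16)
K = √1578 ≈ 39.724
1/(l(n(-10)) + K) = 1/(23/16 + √1578)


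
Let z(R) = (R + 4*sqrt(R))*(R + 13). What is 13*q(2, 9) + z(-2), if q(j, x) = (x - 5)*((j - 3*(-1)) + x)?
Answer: 706 + 44*I*sqrt(2) ≈ 706.0 + 62.225*I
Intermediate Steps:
z(R) = (13 + R)*(R + 4*sqrt(R)) (z(R) = (R + 4*sqrt(R))*(13 + R) = (13 + R)*(R + 4*sqrt(R)))
q(j, x) = (-5 + x)*(3 + j + x) (q(j, x) = (-5 + x)*((j + 3) + x) = (-5 + x)*((3 + j) + x) = (-5 + x)*(3 + j + x))
13*q(2, 9) + z(-2) = 13*(-15 + 9**2 - 5*2 - 2*9 + 2*9) + ((-2)**2 + 4*(-2)**(3/2) + 13*(-2) + 52*sqrt(-2)) = 13*(-15 + 81 - 10 - 18 + 18) + (4 + 4*(-2*I*sqrt(2)) - 26 + 52*(I*sqrt(2))) = 13*56 + (4 - 8*I*sqrt(2) - 26 + 52*I*sqrt(2)) = 728 + (-22 + 44*I*sqrt(2)) = 706 + 44*I*sqrt(2)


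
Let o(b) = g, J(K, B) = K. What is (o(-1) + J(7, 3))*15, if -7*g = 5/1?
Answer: 660/7 ≈ 94.286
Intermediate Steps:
g = -5/7 (g = -5/(7*1) = -5/7 ≈ -0.71429)
o(b) = -5/7
(o(-1) + J(7, 3))*15 = (-5/7 + 7)*15 = (44/7)*15 = 660/7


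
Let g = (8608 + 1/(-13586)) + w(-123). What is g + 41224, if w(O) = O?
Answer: 675346473/13586 ≈ 49709.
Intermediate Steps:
g = 115277209/13586 (g = (8608 + 1/(-13586)) - 123 = (8608 - 1/13586) - 123 = 116948287/13586 - 123 = 115277209/13586 ≈ 8485.0)
g + 41224 = 115277209/13586 + 41224 = 675346473/13586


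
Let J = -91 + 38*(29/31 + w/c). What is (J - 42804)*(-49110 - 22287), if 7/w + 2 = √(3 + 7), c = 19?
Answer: 94850795505/31 - 166593*√10 ≈ 3.0592e+9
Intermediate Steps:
w = 7/(-2 + √10) (w = 7/(-2 + √(3 + 7)) = 7/(-2 + √10) ≈ 6.0227)
J = -4723/93 + 7*√10/3 (J = -91 + 38*(29/31 + (7/3 + 7*√10/6)/19) = -91 + 38*(29*(1/31) + (7/3 + 7*√10/6)*(1/19)) = -91 + 38*(29/31 + (7/57 + 7*√10/114)) = -91 + 38*(1870/1767 + 7*√10/114) = -91 + (3740/93 + 7*√10/3) = -4723/93 + 7*√10/3 ≈ -43.406)
(J - 42804)*(-49110 - 22287) = ((-4723/93 + 7*√10/3) - 42804)*(-49110 - 22287) = (-3985495/93 + 7*√10/3)*(-71397) = 94850795505/31 - 166593*√10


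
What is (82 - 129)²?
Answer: 2209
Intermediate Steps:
(82 - 129)² = (-47)² = 2209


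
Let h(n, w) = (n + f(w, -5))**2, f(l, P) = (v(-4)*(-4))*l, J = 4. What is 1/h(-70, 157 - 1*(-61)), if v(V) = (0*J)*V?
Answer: 1/4900 ≈ 0.00020408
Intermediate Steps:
v(V) = 0 (v(V) = (0*4)*V = 0*V = 0)
f(l, P) = 0 (f(l, P) = (0*(-4))*l = 0*l = 0)
h(n, w) = n**2 (h(n, w) = (n + 0)**2 = n**2)
1/h(-70, 157 - 1*(-61)) = 1/((-70)**2) = 1/4900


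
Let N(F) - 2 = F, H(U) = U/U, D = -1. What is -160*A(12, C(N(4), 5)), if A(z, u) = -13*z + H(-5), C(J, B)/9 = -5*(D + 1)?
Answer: 24800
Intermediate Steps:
H(U) = 1
N(F) = 2 + F
C(J, B) = 0 (C(J, B) = 9*(-5*(-1 + 1)) = 9*(-5*0) = 9*0 = 0)
A(z, u) = 1 - 13*z (A(z, u) = -13*z + 1 = 1 - 13*z)
-160*A(12, C(N(4), 5)) = -160*(1 - 13*12) = -160*(1 - 156) = -160*(-155) = 24800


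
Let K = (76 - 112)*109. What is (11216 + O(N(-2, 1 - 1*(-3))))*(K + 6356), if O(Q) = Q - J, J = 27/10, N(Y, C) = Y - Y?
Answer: 136353728/5 ≈ 2.7271e+7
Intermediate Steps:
N(Y, C) = 0
J = 27/10 (J = 27*(⅒) = 27/10 ≈ 2.7000)
K = -3924 (K = -36*109 = -3924)
O(Q) = -27/10 + Q (O(Q) = Q - 1*27/10 = Q - 27/10 = -27/10 + Q)
(11216 + O(N(-2, 1 - 1*(-3))))*(K + 6356) = (11216 + (-27/10 + 0))*(-3924 + 6356) = (11216 - 27/10)*2432 = (112133/10)*2432 = 136353728/5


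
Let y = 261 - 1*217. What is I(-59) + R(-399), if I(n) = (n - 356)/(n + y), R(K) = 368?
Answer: 1187/3 ≈ 395.67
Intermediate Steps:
y = 44 (y = 261 - 217 = 44)
I(n) = (-356 + n)/(44 + n) (I(n) = (n - 356)/(n + 44) = (-356 + n)/(44 + n))
I(-59) + R(-399) = (-356 - 59)/(44 - 59) + 368 = -415/(-15) + 368 = -1/15*(-415) + 368 = 83/3 + 368 = 1187/3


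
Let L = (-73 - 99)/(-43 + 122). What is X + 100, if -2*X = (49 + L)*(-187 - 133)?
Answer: 599740/79 ≈ 7591.6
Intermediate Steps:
L = -172/79 ≈ -2.1772
X = 591840/79 (X = -(49 - 172/79)*(-187 - 133)/2 = -3699*(-320)/158 = -½*(-1183680/79) = 591840/79 ≈ 7491.6)
X + 100 = 591840/79 + 100 = 599740/79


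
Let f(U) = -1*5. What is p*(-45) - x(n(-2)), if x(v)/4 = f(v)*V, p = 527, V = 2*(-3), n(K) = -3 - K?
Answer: -23835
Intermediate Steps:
f(U) = -5
V = -6
x(v) = 120 (x(v) = 4*(-5*(-6)) = 4*30 = 120)
p*(-45) - x(n(-2)) = 527*(-45) - 1*120 = -23715 - 120 = -23835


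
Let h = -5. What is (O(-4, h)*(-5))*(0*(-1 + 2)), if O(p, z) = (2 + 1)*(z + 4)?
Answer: 0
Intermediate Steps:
O(p, z) = 12 + 3*z (O(p, z) = 3*(4 + z) = 12 + 3*z)
(O(-4, h)*(-5))*(0*(-1 + 2)) = ((12 + 3*(-5))*(-5))*(0*(-1 + 2)) = ((12 - 15)*(-5))*(0*1) = -3*(-5)*0 = 15*0 = 0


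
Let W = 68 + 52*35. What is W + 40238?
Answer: 42126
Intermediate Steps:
W = 1888 (W = 68 + 1820 = 1888)
W + 40238 = 1888 + 40238 = 42126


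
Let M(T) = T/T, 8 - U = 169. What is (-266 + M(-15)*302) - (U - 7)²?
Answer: -28188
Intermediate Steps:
U = -161 (U = 8 - 1*169 = 8 - 169 = -161)
M(T) = 1
(-266 + M(-15)*302) - (U - 7)² = (-266 + 1*302) - (-161 - 7)² = (-266 + 302) - 1*(-168)² = 36 - 1*28224 = 36 - 28224 = -28188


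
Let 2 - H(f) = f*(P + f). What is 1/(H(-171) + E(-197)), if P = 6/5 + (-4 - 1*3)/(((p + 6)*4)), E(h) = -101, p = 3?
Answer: -20/583361 ≈ -3.4284e-5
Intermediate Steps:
P = 181/180 (P = 6/5 + (-4 - 1*3)/(((3 + 6)*4)) = 6*(1/5) + (-4 - 3)/((9*4)) = 6/5 - 7/36 = 181/180 ≈ 1.0056)
H(f) = 2 - f*(181/180 + f)
1/(H(-171) + E(-197)) = 1/((2 - 1*(-171)**2 - 181/180*(-171)) - 101) = 1/((2 - 1*29241 + 3439/20) - 101) = 1/((2 - 29241 + 3439/20) - 101) = 1/(-581341/20 - 101) = 1/(-583361/20) = -20/583361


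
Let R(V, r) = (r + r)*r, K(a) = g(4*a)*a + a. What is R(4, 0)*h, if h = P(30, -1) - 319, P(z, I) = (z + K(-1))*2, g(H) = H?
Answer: 0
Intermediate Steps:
K(a) = a + 4*a² (K(a) = (4*a)*a + a = 4*a² + a = a + 4*a²)
P(z, I) = 6 + 2*z (P(z, I) = (z - (1 + 4*(-1)))*2 = (z - (1 - 4))*2 = (z - 1*(-3))*2 = (z + 3)*2 = (3 + z)*2 = 6 + 2*z)
h = -253 (h = (6 + 2*30) - 319 = (6 + 60) - 319 = 66 - 319 = -253)
R(V, r) = 2*r² (R(V, r) = (2*r)*r = 2*r²)
R(4, 0)*h = (2*0²)*(-253) = (2*0)*(-253) = 0*(-253) = 0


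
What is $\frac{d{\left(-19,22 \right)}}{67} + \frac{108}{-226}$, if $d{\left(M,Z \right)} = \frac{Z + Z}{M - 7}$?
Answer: $- \frac{49520}{98423} \approx -0.50313$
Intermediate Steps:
$d{\left(M,Z \right)} = \frac{2 Z}{-7 + M}$
$\frac{d{\left(-19,22 \right)}}{67} + \frac{108}{-226} = \frac{2 \cdot 22 \frac{1}{-7 - 19}}{67} + \frac{108}{-226} = 2 \cdot 22 \frac{1}{-26} \cdot \frac{1}{67} + 108 \left(- \frac{1}{226}\right) = 2 \cdot 22 \left(- \frac{1}{26}\right) \frac{1}{67} - \frac{54}{113} = \left(- \frac{22}{13}\right) \frac{1}{67} - \frac{54}{113} = - \frac{22}{871} - \frac{54}{113} = - \frac{49520}{98423}$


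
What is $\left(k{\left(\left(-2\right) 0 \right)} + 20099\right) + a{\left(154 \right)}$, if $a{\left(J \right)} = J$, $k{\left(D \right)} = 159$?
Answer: $20412$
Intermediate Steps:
$\left(k{\left(\left(-2\right) 0 \right)} + 20099\right) + a{\left(154 \right)} = \left(159 + 20099\right) + 154 = 20258 + 154 = 20412$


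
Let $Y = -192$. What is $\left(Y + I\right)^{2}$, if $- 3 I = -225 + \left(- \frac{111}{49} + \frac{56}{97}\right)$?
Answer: $\frac{2756529678400}{203319081} \approx 13558.0$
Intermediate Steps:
$I = \frac{1077448}{14259}$ ($I = - \frac{-225 + \left(- \frac{111}{49} + \frac{56}{97}\right)}{3} = - \frac{-225 - \frac{8023}{4753}}{3} = \left(- \frac{1}{3}\right) \left(- \frac{1077448}{4753}\right) = \frac{1077448}{14259} \approx 75.563$)
$\left(Y + I\right)^{2} = \left(-192 + \frac{1077448}{14259}\right)^{2} = \left(- \frac{1660280}{14259}\right)^{2} = \frac{2756529678400}{203319081}$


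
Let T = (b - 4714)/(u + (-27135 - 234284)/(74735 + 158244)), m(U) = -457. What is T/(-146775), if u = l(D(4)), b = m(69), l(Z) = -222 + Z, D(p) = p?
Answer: -1204734409/7492987187775 ≈ -0.00016078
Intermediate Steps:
b = -457
u = -218 (u = -222 + 4 = -218)
T = 1204734409/51050841 (T = (-457 - 4714)/(-218 + (-27135 - 234284)/(74735 + 158244)) = -5171/(-218 - 261419/232979) = -5171/(-51050841/232979) = -5171*(-232979/51050841) = 1204734409/51050841 ≈ 23.599)
T/(-146775) = (1204734409/51050841)/(-146775) = (1204734409/51050841)*(-1/146775) = -1204734409/7492987187775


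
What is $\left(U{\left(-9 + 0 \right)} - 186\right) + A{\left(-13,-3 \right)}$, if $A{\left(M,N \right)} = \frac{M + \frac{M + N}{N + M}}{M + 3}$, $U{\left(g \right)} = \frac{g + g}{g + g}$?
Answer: $- \frac{919}{5} \approx -183.8$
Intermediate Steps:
$U{\left(g \right)} = 1$ ($U{\left(g \right)} = \frac{2 g}{2 g} = 2 g \frac{1}{2 g} = 1$)
$A{\left(M,N \right)} = \frac{1 + M}{3 + M}$ ($A{\left(M,N \right)} = \frac{M + \frac{M + N}{M + N}}{3 + M} = \frac{M + 1}{3 + M} = \frac{1 + M}{3 + M}$)
$\left(U{\left(-9 + 0 \right)} - 186\right) + A{\left(-13,-3 \right)} = \left(1 - 186\right) + \frac{1 - 13}{3 - 13} = -185 + \frac{1}{-10} \left(-12\right) = -185 - - \frac{6}{5} = -185 + \frac{6}{5} = - \frac{919}{5}$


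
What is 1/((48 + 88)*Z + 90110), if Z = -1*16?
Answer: 1/87934 ≈ 1.1372e-5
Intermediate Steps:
Z = -16
1/((48 + 88)*Z + 90110) = 1/((48 + 88)*(-16) + 90110) = 1/(136*(-16) + 90110) = 1/(-2176 + 90110) = 1/87934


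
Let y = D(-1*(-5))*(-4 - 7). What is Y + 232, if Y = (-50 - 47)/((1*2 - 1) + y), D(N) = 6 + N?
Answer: 27937/120 ≈ 232.81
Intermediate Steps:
y = -121 (y = (6 - 1*(-5))*(-4 - 7) = (6 + 5)*(-11) = 11*(-11) = -121)
Y = 97/120 (Y = (-50 - 47)/((1*2 - 1) - 121) = -97/((2 - 1) - 121) = -97/(1 - 121) = -97/(-120) = -97*(-1/120) = 97/120 ≈ 0.80833)
Y + 232 = 97/120 + 232 = 27937/120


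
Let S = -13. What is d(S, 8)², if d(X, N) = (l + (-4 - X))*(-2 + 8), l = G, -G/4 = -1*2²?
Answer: 22500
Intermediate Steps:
G = 16 (G = -(-4)*2² = -(-4)*4 = -4*(-4) = 16)
l = 16
d(X, N) = 72 - 6*X (d(X, N) = (16 + (-4 - X))*(-2 + 8) = (12 - X)*6 = 72 - 6*X)
d(S, 8)² = (72 - 6*(-13))² = (72 + 78)² = 150² = 22500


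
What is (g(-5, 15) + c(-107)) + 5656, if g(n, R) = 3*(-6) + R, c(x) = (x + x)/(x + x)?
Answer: 5654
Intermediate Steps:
c(x) = 1 (c(x) = (2*x)/((2*x)) = (2*x)*(1/(2*x)) = 1)
g(n, R) = -18 + R
(g(-5, 15) + c(-107)) + 5656 = ((-18 + 15) + 1) + 5656 = (-3 + 1) + 5656 = -2 + 5656 = 5654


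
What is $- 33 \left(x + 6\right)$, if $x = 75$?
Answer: $-2673$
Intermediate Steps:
$- 33 \left(x + 6\right) = - 33 \left(75 + 6\right) = \left(-33\right) 81 = -2673$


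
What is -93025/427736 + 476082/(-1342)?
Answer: -101881124951/287010856 ≈ -354.97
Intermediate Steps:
-93025/427736 + 476082/(-1342) = -93025*1/427736 + 476082*(-1/1342) = -93025/427736 - 238041/671 = -101881124951/287010856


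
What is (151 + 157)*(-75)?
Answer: -23100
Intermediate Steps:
(151 + 157)*(-75) = 308*(-75) = -23100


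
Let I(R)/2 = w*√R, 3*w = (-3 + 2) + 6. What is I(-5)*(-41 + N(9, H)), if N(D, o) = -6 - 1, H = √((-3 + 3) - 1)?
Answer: -160*I*√5 ≈ -357.77*I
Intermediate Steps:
w = 5/3 (w = ((-3 + 2) + 6)/3 = (-1 + 6)/3 = (⅓)*5 = 5/3 ≈ 1.6667)
H = I (H = √(0 - 1) = √(-1) = I ≈ 1.0*I)
N(D, o) = -7
I(R) = 10*√R/3 (I(R) = 2*(5*√R/3) = 10*√R/3)
I(-5)*(-41 + N(9, H)) = (10*√(-5)/3)*(-41 - 7) = (10*(I*√5)/3)*(-48) = (10*I*√5/3)*(-48) = -160*I*√5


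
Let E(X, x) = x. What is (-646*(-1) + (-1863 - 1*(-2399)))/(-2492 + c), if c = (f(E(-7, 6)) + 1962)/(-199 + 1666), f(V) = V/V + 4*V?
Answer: -1733994/3653777 ≈ -0.47458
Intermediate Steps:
f(V) = 1 + 4*V
c = 1987/1467 (c = ((1 + 4*6) + 1962)/(-199 + 1666) = ((1 + 24) + 1962)/1467 = (25 + 1962)*(1/1467) = 1987*(1/1467) = 1987/1467 ≈ 1.3545)
(-646*(-1) + (-1863 - 1*(-2399)))/(-2492 + c) = (-646*(-1) + (-1863 - 1*(-2399)))/(-2492 + 1987/1467) = (646 + (-1863 + 2399))/(-3653777/1467) = (646 + 536)*(-1467/3653777) = 1182*(-1467/3653777) = -1733994/3653777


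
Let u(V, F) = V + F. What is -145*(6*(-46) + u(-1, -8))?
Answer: 41325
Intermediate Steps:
u(V, F) = F + V
-145*(6*(-46) + u(-1, -8)) = -145*(6*(-46) + (-8 - 1)) = -145*(-276 - 9) = -145*(-285) = 41325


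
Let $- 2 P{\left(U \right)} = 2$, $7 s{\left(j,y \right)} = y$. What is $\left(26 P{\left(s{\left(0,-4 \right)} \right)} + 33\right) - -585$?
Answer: $592$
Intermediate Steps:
$s{\left(j,y \right)} = \frac{y}{7}$
$P{\left(U \right)} = -1$ ($P{\left(U \right)} = \left(- \frac{1}{2}\right) 2 = -1$)
$\left(26 P{\left(s{\left(0,-4 \right)} \right)} + 33\right) - -585 = \left(26 \left(-1\right) + 33\right) - -585 = \left(-26 + 33\right) + 585 = 7 + 585 = 592$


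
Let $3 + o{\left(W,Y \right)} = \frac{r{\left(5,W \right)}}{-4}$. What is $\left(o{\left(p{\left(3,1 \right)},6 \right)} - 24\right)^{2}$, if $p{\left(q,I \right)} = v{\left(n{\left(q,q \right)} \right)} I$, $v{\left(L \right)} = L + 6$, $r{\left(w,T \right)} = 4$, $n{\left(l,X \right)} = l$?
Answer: $784$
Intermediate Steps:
$v{\left(L \right)} = 6 + L$
$p{\left(q,I \right)} = I \left(6 + q\right)$ ($p{\left(q,I \right)} = \left(6 + q\right) I = I \left(6 + q\right)$)
$o{\left(W,Y \right)} = -4$ ($o{\left(W,Y \right)} = -3 + \frac{4}{-4} = -3 + 4 \left(- \frac{1}{4}\right) = -3 - 1 = -4$)
$\left(o{\left(p{\left(3,1 \right)},6 \right)} - 24\right)^{2} = \left(-4 - 24\right)^{2} = \left(-28\right)^{2} = 784$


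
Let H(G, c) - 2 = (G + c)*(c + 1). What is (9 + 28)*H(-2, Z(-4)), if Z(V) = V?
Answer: 740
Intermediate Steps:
H(G, c) = 2 + (1 + c)*(G + c) (H(G, c) = 2 + (G + c)*(c + 1) = 2 + (G + c)*(1 + c) = 2 + (1 + c)*(G + c))
(9 + 28)*H(-2, Z(-4)) = (9 + 28)*(2 - 2 - 4 + (-4)² - 2*(-4)) = 37*(2 - 2 - 4 + 16 + 8) = 37*20 = 740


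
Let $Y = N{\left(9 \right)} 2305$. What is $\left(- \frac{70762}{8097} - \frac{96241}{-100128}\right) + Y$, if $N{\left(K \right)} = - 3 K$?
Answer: $- \frac{16820828947973}{270245472} \approx -62243.0$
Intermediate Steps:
$Y = -62235$ ($Y = \left(-3\right) 9 \cdot 2305 = \left(-27\right) 2305 = -62235$)
$\left(- \frac{70762}{8097} - \frac{96241}{-100128}\right) + Y = \left(- \frac{70762}{8097} - \frac{96241}{-100128}\right) - 62235 = \left(\left(-70762\right) \frac{1}{8097} - - \frac{96241}{100128}\right) - 62235 = \left(- \frac{70762}{8097} + \frac{96241}{100128}\right) - 62235 = - \frac{2101998053}{270245472} - 62235 = - \frac{16820828947973}{270245472}$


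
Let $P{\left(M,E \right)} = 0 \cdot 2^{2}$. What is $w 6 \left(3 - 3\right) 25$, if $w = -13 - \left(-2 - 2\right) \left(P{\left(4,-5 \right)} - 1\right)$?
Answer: $0$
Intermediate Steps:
$P{\left(M,E \right)} = 0$ ($P{\left(M,E \right)} = 0 \cdot 4 = 0$)
$w = -17$ ($w = -13 - \left(-2 - 2\right) \left(0 - 1\right) = -13 - - 4 \left(0 - 1\right) = -13 - \left(-4\right) \left(-1\right) = -13 - 4 = -17$)
$w 6 \left(3 - 3\right) 25 = - 17 \cdot 6 \left(3 - 3\right) 25 = - 17 \cdot 6 \cdot 0 \cdot 25 = \left(-17\right) 0 \cdot 25 = 0 \cdot 25 = 0$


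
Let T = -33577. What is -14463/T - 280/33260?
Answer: 23581891/55838551 ≈ 0.42232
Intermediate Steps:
-14463/T - 280/33260 = -14463/(-33577) - 280/33260 = -14463*(-1/33577) - 280*1/33260 = 14463/33577 - 14/1663 = 23581891/55838551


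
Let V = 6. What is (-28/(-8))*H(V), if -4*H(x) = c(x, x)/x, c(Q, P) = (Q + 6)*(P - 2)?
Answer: -7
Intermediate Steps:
c(Q, P) = (-2 + P)*(6 + Q) (c(Q, P) = (6 + Q)*(-2 + P) = (-2 + P)*(6 + Q))
H(x) = -(-12 + x² + 4*x)/(4*x) (H(x) = -(-12 - 2*x + 6*x + x*x)/(4*x) = -(-12 - 2*x + 6*x + x²)/(4*x) = -(-12 + x² + 4*x)/(4*x))
(-28/(-8))*H(V) = (-28/(-8))*(-1 + 3/6 - ¼*6) = (-28*(-1)/8)*(-1 + 3*(⅙) - 3/2) = (-7*(-½))*(-1 + ½ - 3/2) = (7/2)*(-2) = -7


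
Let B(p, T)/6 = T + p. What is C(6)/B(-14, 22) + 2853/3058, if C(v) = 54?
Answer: 25173/12232 ≈ 2.0580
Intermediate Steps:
B(p, T) = 6*T + 6*p (B(p, T) = 6*(T + p) = 6*T + 6*p)
C(6)/B(-14, 22) + 2853/3058 = 54/(6*22 + 6*(-14)) + 2853/3058 = 54/(132 - 84) + 2853*(1/3058) = 54/48 + 2853/3058 = 54*(1/48) + 2853/3058 = 9/8 + 2853/3058 = 25173/12232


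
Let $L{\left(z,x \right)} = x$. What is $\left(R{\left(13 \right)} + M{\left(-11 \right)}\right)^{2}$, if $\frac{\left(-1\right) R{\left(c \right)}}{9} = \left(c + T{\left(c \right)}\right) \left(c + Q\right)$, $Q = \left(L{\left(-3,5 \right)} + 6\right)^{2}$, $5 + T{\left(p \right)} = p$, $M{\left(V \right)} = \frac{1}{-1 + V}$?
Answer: $\frac{92363111569}{144} \approx 6.4141 \cdot 10^{8}$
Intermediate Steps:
$T{\left(p \right)} = -5 + p$
$Q = 121$ ($Q = \left(5 + 6\right)^{2} = 11^{2} = 121$)
$R{\left(c \right)} = - 9 \left(-5 + 2 c\right) \left(121 + c\right)$ ($R{\left(c \right)} = - 9 \left(c + \left(-5 + c\right)\right) \left(c + 121\right) = - 9 \left(-5 + 2 c\right) \left(121 + c\right)$)
$\left(R{\left(13 \right)} + M{\left(-11 \right)}\right)^{2} = \left(\left(5445 - 27729 - 18 \cdot 13^{2}\right) + \frac{1}{-1 - 11}\right)^{2} = \left(\left(5445 - 27729 - 3042\right) + \frac{1}{-12}\right)^{2} = \left(\left(5445 - 27729 - 3042\right) - \frac{1}{12}\right)^{2} = \left(-25326 - \frac{1}{12}\right)^{2} = \left(- \frac{303913}{12}\right)^{2} = \frac{92363111569}{144}$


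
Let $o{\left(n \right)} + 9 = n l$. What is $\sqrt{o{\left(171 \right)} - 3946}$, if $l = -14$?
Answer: $i \sqrt{6349} \approx 79.681 i$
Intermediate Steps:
$o{\left(n \right)} = -9 - 14 n$ ($o{\left(n \right)} = -9 + n \left(-14\right) = -9 - 14 n$)
$\sqrt{o{\left(171 \right)} - 3946} = \sqrt{\left(-9 - 2394\right) - 3946} = \sqrt{-2403 - 3946} = \sqrt{-6349} = i \sqrt{6349}$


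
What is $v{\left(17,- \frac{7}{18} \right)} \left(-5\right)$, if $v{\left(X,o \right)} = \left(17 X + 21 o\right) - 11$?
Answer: $- \frac{8095}{6} \approx -1349.2$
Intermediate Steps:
$v{\left(X,o \right)} = -11 + 17 X + 21 o$
$v{\left(17,- \frac{7}{18} \right)} \left(-5\right) = \left(-11 + 17 \cdot 17 + 21 \left(- \frac{7}{18}\right)\right) \left(-5\right) = \left(-11 + 289 + 21 \left(\left(-7\right) \frac{1}{18}\right)\right) \left(-5\right) = \left(-11 + 289 + 21 \left(- \frac{7}{18}\right)\right) \left(-5\right) = \left(-11 + 289 - \frac{49}{6}\right) \left(-5\right) = \frac{1619}{6} \left(-5\right) = - \frac{8095}{6}$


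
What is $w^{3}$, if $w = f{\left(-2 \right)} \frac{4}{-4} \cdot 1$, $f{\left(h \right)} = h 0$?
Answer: $0$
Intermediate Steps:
$f{\left(h \right)} = 0$
$w = 0$ ($w = 0 \frac{4}{-4} \cdot 1 = 0 \cdot 4 \left(- \frac{1}{4}\right) 1 = 0 \left(\left(-1\right) 1\right) = 0 \left(-1\right) = 0$)
$w^{3} = 0^{3} = 0$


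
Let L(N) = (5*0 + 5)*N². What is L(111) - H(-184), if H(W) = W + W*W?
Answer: 27933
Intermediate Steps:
H(W) = W + W²
L(N) = 5*N² (L(N) = (0 + 5)*N² = 5*N²)
L(111) - H(-184) = 5*111² - (-184)*(1 - 184) = 5*12321 - (-184)*(-183) = 61605 - 1*33672 = 61605 - 33672 = 27933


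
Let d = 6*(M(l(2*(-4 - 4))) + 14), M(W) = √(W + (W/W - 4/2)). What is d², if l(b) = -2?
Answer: 6948 + 1008*I*√3 ≈ 6948.0 + 1745.9*I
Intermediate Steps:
M(W) = √(-1 + W) (M(W) = √(W + (1 - 4*½)) = √(W + (1 - 2)) = √(W - 1) = √(-1 + W))
d = 84 + 6*I*√3 (d = 6*(√(-1 - 2) + 14) = 6*(√(-3) + 14) = 6*(I*√3 + 14) = 6*(14 + I*√3) = 84 + 6*I*√3 ≈ 84.0 + 10.392*I)
d² = (84 + 6*I*√3)²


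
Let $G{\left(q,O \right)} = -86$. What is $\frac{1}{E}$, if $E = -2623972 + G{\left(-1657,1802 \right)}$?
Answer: $- \frac{1}{2624058} \approx -3.8109 \cdot 10^{-7}$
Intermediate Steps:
$E = -2624058$ ($E = -2623972 - 86 = -2624058$)
$\frac{1}{E} = \frac{1}{-2624058} = - \frac{1}{2624058}$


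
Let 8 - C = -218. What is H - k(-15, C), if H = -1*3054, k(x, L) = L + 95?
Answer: -3375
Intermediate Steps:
C = 226 (C = 8 - 1*(-218) = 8 + 218 = 226)
k(x, L) = 95 + L
H = -3054
H - k(-15, C) = -3054 - (95 + 226) = -3054 - 1*321 = -3054 - 321 = -3375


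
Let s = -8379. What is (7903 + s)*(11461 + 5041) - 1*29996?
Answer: -7884948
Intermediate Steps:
(7903 + s)*(11461 + 5041) - 1*29996 = (7903 - 8379)*(11461 + 5041) - 1*29996 = -476*16502 - 29996 = -7854952 - 29996 = -7884948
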